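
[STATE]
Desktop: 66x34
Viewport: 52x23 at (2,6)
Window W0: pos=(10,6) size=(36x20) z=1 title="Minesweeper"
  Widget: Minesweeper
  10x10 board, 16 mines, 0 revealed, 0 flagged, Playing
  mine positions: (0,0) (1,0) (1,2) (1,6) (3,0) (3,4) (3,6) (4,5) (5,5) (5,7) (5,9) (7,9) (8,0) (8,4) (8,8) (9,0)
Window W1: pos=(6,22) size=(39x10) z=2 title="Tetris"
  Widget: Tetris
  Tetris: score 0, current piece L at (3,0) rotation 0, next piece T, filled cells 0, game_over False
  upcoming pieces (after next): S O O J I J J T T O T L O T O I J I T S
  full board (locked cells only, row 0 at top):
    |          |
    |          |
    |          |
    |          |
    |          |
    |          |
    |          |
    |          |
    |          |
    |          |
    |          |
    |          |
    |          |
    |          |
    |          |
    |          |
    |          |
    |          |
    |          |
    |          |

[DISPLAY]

        ┏━━━━━━━━━━━━━━━━━━━━━━━━━━━━━━━━━━┓        
        ┃ Minesweeper                      ┃        
        ┠──────────────────────────────────┨        
        ┃■■■■■■■■■■                        ┃        
        ┃■■■■■■■■■■                        ┃        
        ┃■■■■■■■■■■                        ┃        
        ┃■■■■■■■■■■                        ┃        
        ┃■■■■■■■■■■                        ┃        
        ┃■■■■■■■■■■                        ┃        
        ┃■■■■■■■■■■                        ┃        
        ┃■■■■■■■■■■                        ┃        
        ┃■■■■■■■■■■                        ┃        
        ┃■■■■■■■■■■                        ┃        
        ┃                                  ┃        
        ┃                                  ┃        
        ┃                                  ┃        
    ┏━━━━━━━━━━━━━━━━━━━━━━━━━━━━━━━━━━━━━┓┃        
    ┃ Tetris                              ┃┃        
    ┠─────────────────────────────────────┨┃        
    ┃          │Next:                     ┃┛        
    ┃          │ ▒                        ┃         
    ┃          │▒▒▒                       ┃         
    ┃          │                          ┃         


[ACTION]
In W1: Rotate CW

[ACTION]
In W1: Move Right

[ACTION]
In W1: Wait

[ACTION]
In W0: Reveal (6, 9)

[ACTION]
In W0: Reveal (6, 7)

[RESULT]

        ┏━━━━━━━━━━━━━━━━━━━━━━━━━━━━━━━━━━┓        
        ┃ Minesweeper                      ┃        
        ┠──────────────────────────────────┨        
        ┃■■■■■■■■■■                        ┃        
        ┃■■■■■■■■■■                        ┃        
        ┃■■■■■■■■■■                        ┃        
        ┃■■■■■■■■■■                        ┃        
        ┃■■■■■■■■■■                        ┃        
        ┃■■■■■■■■■■                        ┃        
        ┃■■■■■■■1■2                        ┃        
        ┃■■■■■■■■■■                        ┃        
        ┃■■■■■■■■■■                        ┃        
        ┃■■■■■■■■■■                        ┃        
        ┃                                  ┃        
        ┃                                  ┃        
        ┃                                  ┃        
    ┏━━━━━━━━━━━━━━━━━━━━━━━━━━━━━━━━━━━━━┓┃        
    ┃ Tetris                              ┃┃        
    ┠─────────────────────────────────────┨┃        
    ┃          │Next:                     ┃┛        
    ┃          │ ▒                        ┃         
    ┃          │▒▒▒                       ┃         
    ┃          │                          ┃         


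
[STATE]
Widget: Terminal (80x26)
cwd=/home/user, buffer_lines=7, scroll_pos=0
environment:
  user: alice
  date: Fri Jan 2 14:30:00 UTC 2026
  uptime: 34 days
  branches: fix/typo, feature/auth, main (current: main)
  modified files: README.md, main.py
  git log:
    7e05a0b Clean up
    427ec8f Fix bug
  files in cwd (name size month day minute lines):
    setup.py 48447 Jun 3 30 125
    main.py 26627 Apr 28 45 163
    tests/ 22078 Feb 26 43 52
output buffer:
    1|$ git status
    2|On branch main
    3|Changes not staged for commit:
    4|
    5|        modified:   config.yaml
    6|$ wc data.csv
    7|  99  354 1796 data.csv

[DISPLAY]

$ git status                                                                    
On branch main                                                                  
Changes not staged for commit:                                                  
                                                                                
        modified:   config.yaml                                                 
$ wc data.csv                                                                   
  99  354 1796 data.csv                                                         
$ █                                                                             
                                                                                
                                                                                
                                                                                
                                                                                
                                                                                
                                                                                
                                                                                
                                                                                
                                                                                
                                                                                
                                                                                
                                                                                
                                                                                
                                                                                
                                                                                
                                                                                
                                                                                
                                                                                


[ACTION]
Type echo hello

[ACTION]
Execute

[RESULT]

$ git status                                                                    
On branch main                                                                  
Changes not staged for commit:                                                  
                                                                                
        modified:   config.yaml                                                 
$ wc data.csv                                                                   
  99  354 1796 data.csv                                                         
$ echo hello                                                                    
hello                                                                           
$ █                                                                             
                                                                                
                                                                                
                                                                                
                                                                                
                                                                                
                                                                                
                                                                                
                                                                                
                                                                                
                                                                                
                                                                                
                                                                                
                                                                                
                                                                                
                                                                                
                                                                                


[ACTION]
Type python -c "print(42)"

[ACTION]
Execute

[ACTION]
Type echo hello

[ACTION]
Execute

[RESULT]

$ git status                                                                    
On branch main                                                                  
Changes not staged for commit:                                                  
                                                                                
        modified:   config.yaml                                                 
$ wc data.csv                                                                   
  99  354 1796 data.csv                                                         
$ echo hello                                                                    
hello                                                                           
$ python -c "print(42)"                                                         
42                                                                              
$ echo hello                                                                    
hello                                                                           
$ █                                                                             
                                                                                
                                                                                
                                                                                
                                                                                
                                                                                
                                                                                
                                                                                
                                                                                
                                                                                
                                                                                
                                                                                
                                                                                


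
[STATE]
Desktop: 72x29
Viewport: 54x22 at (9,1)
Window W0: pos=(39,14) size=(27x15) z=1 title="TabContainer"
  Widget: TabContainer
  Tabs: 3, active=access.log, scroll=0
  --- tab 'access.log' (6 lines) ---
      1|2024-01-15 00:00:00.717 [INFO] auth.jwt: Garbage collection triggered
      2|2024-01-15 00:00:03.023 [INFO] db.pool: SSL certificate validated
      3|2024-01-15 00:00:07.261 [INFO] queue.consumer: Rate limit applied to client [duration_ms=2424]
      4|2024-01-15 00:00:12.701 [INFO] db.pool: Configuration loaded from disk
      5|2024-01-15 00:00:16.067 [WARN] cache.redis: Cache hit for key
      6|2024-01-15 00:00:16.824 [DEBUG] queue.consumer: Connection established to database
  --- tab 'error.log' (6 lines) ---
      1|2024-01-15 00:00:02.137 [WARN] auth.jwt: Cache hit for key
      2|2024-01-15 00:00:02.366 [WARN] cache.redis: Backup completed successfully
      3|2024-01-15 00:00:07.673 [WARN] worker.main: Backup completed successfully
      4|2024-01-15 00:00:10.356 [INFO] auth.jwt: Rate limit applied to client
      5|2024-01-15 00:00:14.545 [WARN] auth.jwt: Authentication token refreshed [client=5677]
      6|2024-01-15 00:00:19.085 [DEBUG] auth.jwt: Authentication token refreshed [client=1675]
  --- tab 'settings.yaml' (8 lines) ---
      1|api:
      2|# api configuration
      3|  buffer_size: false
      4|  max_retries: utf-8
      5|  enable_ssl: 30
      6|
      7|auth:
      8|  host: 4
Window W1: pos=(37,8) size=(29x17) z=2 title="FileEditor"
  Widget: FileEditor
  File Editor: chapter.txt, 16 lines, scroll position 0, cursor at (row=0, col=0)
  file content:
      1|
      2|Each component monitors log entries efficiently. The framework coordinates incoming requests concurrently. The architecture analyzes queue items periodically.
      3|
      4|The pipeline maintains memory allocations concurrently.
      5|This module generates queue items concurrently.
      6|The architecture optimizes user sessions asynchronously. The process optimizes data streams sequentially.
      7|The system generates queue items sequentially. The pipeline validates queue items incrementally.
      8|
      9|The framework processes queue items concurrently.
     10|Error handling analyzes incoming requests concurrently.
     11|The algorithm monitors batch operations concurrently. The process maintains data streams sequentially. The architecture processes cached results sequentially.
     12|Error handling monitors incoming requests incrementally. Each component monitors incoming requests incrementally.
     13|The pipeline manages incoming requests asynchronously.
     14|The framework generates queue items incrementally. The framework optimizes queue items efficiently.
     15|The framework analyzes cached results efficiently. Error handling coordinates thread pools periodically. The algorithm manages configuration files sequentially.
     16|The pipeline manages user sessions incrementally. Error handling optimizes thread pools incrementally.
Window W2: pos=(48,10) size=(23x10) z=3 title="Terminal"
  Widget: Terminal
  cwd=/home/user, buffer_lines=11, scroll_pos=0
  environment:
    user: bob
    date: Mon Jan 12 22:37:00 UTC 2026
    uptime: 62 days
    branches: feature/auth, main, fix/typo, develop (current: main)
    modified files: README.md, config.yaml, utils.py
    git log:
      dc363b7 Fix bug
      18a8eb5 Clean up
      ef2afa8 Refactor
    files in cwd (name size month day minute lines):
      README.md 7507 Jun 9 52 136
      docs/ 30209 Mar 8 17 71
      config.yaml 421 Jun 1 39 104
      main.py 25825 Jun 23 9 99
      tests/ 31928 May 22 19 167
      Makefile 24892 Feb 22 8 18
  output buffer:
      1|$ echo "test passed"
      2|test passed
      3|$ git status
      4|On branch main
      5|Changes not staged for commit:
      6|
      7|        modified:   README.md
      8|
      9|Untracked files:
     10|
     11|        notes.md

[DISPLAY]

                                                      
                                                      
                                                      
                                                      
                                                      
                                                      
                                                      
                            ┏━━━━━━━━━━━━━━━━━━━━━━━━━
                            ┃ FileEditor              
                            ┠──────────┏━━━━━━━━━━━━━━
                            ┃█         ┃ Terminal     
                            ┃Each compo┠──────────────
                            ┃          ┃$ echo "test p
                            ┃The pipeli┃test passed   
                            ┃This modul┃$ git status  
                            ┃The archit┃On branch main
                            ┃The system┃Changes not st
                            ┃          ┃              
                            ┃The framew┗━━━━━━━━━━━━━━
                            ┃Error handling analyzes i
                            ┃The algorithm monitors ba
                            ┃Error handling monitors i


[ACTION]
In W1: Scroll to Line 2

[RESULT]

                                                      
                                                      
                                                      
                                                      
                                                      
                                                      
                                                      
                            ┏━━━━━━━━━━━━━━━━━━━━━━━━━
                            ┃ FileEditor              
                            ┠──────────┏━━━━━━━━━━━━━━
                            ┃Each compo┃ Terminal     
                            ┃          ┠──────────────
                            ┃The pipeli┃$ echo "test p
                            ┃This modul┃test passed   
                            ┃The archit┃$ git status  
                            ┃The system┃On branch main
                            ┃          ┃Changes not st
                            ┃The framew┃              
                            ┃Error hand┗━━━━━━━━━━━━━━
                            ┃The algorithm monitors ba
                            ┃Error handling monitors i
                            ┃The pipeline manages inco


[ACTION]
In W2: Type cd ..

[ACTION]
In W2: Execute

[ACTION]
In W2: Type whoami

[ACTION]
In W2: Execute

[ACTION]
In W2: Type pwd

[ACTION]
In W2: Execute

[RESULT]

                                                      
                                                      
                                                      
                                                      
                                                      
                                                      
                                                      
                            ┏━━━━━━━━━━━━━━━━━━━━━━━━━
                            ┃ FileEditor              
                            ┠──────────┏━━━━━━━━━━━━━━
                            ┃Each compo┃ Terminal     
                            ┃          ┠──────────────
                            ┃The pipeli┃              
                            ┃This modul┃$ whoami      
                            ┃The archit┃bob           
                            ┃The system┃$ pwd         
                            ┃          ┃/home         
                            ┃The framew┃$ █           
                            ┃Error hand┗━━━━━━━━━━━━━━
                            ┃The algorithm monitors ba
                            ┃Error handling monitors i
                            ┃The pipeline manages inco


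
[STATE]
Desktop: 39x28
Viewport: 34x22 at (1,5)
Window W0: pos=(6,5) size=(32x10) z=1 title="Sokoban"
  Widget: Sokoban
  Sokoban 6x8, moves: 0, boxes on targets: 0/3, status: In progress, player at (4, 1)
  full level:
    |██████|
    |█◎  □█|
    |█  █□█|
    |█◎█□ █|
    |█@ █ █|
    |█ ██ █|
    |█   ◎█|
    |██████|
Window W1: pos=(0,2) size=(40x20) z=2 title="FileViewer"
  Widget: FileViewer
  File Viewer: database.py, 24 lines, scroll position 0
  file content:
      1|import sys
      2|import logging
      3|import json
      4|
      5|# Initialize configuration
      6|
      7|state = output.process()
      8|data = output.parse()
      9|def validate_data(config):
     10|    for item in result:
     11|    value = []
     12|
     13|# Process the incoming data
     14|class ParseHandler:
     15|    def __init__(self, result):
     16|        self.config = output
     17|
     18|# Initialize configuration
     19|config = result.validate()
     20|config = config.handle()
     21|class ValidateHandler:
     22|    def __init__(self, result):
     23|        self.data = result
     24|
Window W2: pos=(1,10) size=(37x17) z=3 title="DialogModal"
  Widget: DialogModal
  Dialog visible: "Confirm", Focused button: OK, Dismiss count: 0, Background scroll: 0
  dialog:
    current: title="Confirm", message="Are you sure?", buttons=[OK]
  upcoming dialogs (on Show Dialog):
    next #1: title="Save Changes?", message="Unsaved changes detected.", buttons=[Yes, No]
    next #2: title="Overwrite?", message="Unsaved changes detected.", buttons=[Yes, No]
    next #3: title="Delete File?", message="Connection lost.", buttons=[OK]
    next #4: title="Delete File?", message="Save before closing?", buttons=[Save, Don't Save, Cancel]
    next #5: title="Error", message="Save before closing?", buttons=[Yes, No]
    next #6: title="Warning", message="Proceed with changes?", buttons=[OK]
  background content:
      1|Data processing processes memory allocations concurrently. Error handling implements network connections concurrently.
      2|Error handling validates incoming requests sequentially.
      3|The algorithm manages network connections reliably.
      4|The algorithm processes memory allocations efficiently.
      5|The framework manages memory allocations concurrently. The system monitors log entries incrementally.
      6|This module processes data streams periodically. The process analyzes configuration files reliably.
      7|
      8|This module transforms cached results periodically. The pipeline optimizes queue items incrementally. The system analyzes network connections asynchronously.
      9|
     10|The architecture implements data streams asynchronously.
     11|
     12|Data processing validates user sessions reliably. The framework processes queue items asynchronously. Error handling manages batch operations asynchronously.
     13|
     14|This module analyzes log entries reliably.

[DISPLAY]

import sys                        
import logging                    
import json                       
                                  
# Initialize configuration        
┏━━━━━━━━━━━━━━━━━━━━━━━━━━━━━━━━━
┃ DialogModal                     
┠─────────────────────────────────
┃Data processing processes memory 
┃Error handling validates incoming
┃The algorithm manages network con
┃The algorithm processes memory al
┃The frame┌───────────────┐ry allo
┃This modu│    Confirm    │ stream
┃         │ Are you sure? │       
┃This modu│      [OK]     │hed res
┃         └───────────────┘       
┃The architecture implements data 
┃                                 
┃Data processing validates user se
┃                                 
┗━━━━━━━━━━━━━━━━━━━━━━━━━━━━━━━━━


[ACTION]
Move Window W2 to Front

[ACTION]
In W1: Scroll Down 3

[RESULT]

                                  
# Initialize configuration        
                                  
state = output.process()          
data = output.parse()             
┏━━━━━━━━━━━━━━━━━━━━━━━━━━━━━━━━━
┃ DialogModal                     
┠─────────────────────────────────
┃Data processing processes memory 
┃Error handling validates incoming
┃The algorithm manages network con
┃The algorithm processes memory al
┃The frame┌───────────────┐ry allo
┃This modu│    Confirm    │ stream
┃         │ Are you sure? │       
┃This modu│      [OK]     │hed res
┃         └───────────────┘       
┃The architecture implements data 
┃                                 
┃Data processing validates user se
┃                                 
┗━━━━━━━━━━━━━━━━━━━━━━━━━━━━━━━━━


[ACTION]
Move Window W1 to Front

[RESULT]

                                  
# Initialize configuration        
                                  
state = output.process()          
data = output.parse()             
def validate_data(config):        
    for item in result:           
    value = []                    
                                  
# Process the incoming data       
class ParseHandler:               
    def __init__(self, result):   
        self.config = output      
                                  
# Initialize configuration        
config = result.validate()        
━━━━━━━━━━━━━━━━━━━━━━━━━━━━━━━━━━
┃The architecture implements data 
┃                                 
┃Data processing validates user se
┃                                 
┗━━━━━━━━━━━━━━━━━━━━━━━━━━━━━━━━━


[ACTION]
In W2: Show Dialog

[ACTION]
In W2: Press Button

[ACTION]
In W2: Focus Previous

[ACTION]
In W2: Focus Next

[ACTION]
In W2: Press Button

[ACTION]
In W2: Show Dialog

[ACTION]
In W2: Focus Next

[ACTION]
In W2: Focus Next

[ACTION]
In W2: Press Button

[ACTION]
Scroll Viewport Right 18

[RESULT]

                                 ▲
itialize configuration           ░
                                 ░
e = output.process()             ░
 = output.parse()                ░
validate_data(config):           ░
for item in result:              █
value = []                       ░
                                 ░
ocess the incoming data          ░
s ParseHandler:                  ░
def __init__(self, result):      ░
    self.config = output         ░
                                 ░
itialize configuration           ░
ig = result.validate()           ▼
━━━━━━━━━━━━━━━━━━━━━━━━━━━━━━━━━━
 architecture implements data st┃ 
                                ┃ 
a processing validates user sess┃ 
                                ┃ 
━━━━━━━━━━━━━━━━━━━━━━━━━━━━━━━━┛ 


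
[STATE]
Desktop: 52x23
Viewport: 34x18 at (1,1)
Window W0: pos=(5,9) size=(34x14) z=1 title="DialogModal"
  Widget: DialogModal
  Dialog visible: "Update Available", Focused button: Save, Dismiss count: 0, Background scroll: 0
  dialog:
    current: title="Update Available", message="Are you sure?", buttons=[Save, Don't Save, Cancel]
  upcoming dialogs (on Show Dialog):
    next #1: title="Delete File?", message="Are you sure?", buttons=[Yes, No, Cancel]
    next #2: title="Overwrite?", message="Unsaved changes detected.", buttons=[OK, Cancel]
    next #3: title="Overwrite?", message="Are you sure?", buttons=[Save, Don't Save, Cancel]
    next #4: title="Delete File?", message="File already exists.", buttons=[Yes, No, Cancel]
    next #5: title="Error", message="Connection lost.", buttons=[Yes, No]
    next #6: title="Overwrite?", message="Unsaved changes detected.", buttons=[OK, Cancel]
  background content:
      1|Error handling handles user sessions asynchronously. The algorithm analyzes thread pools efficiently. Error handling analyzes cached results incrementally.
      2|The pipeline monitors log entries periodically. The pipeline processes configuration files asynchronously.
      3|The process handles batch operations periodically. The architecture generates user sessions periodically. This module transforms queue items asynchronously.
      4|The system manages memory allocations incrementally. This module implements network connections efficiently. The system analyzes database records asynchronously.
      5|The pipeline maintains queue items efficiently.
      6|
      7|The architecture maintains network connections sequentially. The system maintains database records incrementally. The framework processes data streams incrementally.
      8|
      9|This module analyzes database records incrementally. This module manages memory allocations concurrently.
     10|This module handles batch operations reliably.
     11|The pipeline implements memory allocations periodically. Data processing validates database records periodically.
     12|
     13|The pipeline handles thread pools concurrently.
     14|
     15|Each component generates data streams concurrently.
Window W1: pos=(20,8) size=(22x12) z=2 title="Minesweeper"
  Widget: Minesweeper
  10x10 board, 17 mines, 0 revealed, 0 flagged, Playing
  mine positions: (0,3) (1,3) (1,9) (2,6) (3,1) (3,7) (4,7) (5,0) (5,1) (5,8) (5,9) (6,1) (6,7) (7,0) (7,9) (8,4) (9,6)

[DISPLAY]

                                  
                                  
                                  
                                  
                                  
                                  
                                  
                   ┏━━━━━━━━━━━━━━
    ┏━━━━━━━━━━━━━━┃ Minesweeper  
    ┃ DialogModal  ┠──────────────
    ┠──────────────┃■■■■■■■■■■    
    ┃Error handling┃■■■■■■■■■■    
    ┃The pipeline m┃■■■■■■■■■■    
    ┃Th┌───────────┃■■■■■■■■■■    
    ┃Th│     Update┃■■■■■■■■■■    
    ┃Th│      Are y┃■■■■■■■■■■    
    ┃  │[Save]  Don┃■■■■■■■■■■    
    ┃Th└───────────┃■■■■■■■■■■    


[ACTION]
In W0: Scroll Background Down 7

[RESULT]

                                  
                                  
                                  
                                  
                                  
                                  
                                  
                   ┏━━━━━━━━━━━━━━
    ┏━━━━━━━━━━━━━━┃ Minesweeper  
    ┃ DialogModal  ┠──────────────
    ┠──────────────┃■■■■■■■■■■    
    ┃              ┃■■■■■■■■■■    
    ┃This module an┃■■■■■■■■■■    
    ┃Th┌───────────┃■■■■■■■■■■    
    ┃Th│     Update┃■■■■■■■■■■    
    ┃  │      Are y┃■■■■■■■■■■    
    ┃Th│[Save]  Don┃■■■■■■■■■■    
    ┃  └───────────┃■■■■■■■■■■    


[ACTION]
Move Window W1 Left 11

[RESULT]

                                  
                                  
                                  
                                  
                                  
                                  
                                  
        ┏━━━━━━━━━━━━━━━━━━━━┓    
    ┏━━━┃ Minesweeper        ┃━━━━
    ┃ Di┠────────────────────┨    
    ┠───┃■■■■■■■■■■          ┃────
    ┃   ┃■■■■■■■■■■          ┃    
    ┃Thi┃■■■■■■■■■■          ┃base
    ┃Th┌┃■■■■■■■■■■          ┃────
    ┃Th│┃■■■■■■■■■■          ┃    
    ┃  │┃■■■■■■■■■■          ┃    
    ┃Th│┃■■■■■■■■■■          ┃ance
    ┃  └┃■■■■■■■■■■          ┃────


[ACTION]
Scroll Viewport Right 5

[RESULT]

                                  
                                  
                                  
                                  
                                  
                                  
                                  
   ┏━━━━━━━━━━━━━━━━━━━━┓         
━━━┃ Minesweeper        ┃━━━━━━━┓ 
 Di┠────────────────────┨       ┃ 
───┃■■■■■■■■■■          ┃───────┨ 
   ┃■■■■■■■■■■          ┃       ┃ 
Thi┃■■■■■■■■■■          ┃base re┃ 
Th┌┃■■■■■■■■■■          ┃────┐at┃ 
Th│┃■■■■■■■■■■          ┃    │ a┃ 
  │┃■■■■■■■■■■          ┃    │  ┃ 
Th│┃■■■■■■■■■■          ┃ance│ol┃ 
  └┃■■■■■■■■■■          ┃────┘  ┃ 


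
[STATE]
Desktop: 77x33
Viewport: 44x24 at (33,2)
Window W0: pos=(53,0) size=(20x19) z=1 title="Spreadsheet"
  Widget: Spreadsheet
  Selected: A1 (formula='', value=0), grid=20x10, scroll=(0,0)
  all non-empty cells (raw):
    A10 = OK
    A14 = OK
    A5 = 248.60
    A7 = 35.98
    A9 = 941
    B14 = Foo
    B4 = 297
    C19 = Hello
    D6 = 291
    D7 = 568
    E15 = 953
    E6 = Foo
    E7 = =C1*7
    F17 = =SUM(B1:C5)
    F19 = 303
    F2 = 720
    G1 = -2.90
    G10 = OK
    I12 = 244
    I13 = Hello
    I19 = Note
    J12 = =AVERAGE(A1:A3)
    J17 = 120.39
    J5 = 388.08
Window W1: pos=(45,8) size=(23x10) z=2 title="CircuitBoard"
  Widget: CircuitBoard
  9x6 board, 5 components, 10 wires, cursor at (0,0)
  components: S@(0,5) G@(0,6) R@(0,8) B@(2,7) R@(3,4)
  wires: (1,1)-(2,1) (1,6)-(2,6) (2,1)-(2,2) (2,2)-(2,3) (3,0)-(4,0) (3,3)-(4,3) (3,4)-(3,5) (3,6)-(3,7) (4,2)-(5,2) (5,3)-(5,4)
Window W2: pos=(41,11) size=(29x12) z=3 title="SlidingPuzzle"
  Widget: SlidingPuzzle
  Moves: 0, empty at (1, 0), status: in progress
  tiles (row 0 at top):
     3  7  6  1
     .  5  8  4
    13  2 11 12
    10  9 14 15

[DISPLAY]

                    ┠──────────────────┨    
                    ┃A1:               ┃    
                    ┃       A       B  ┃    
                    ┃------------------┃    
                    ┃  1      [0]      ┃    
                    ┃  2        0      ┃    
            ┏━━━━━━━━━━━━━━━━━━━━━┓    ┃    
            ┃ CircuitBoard        ┃   2┃    
            ┠─────────────────────┨    ┃    
        ┏━━━━━━━━━━━━━━━━━━━━━━━━━━━┓  ┃    
        ┃ SlidingPuzzle             ┃  ┃    
        ┠───────────────────────────┨  ┃    
        ┃┌────┬────┬────┬────┐      ┃  ┃    
        ┃│  3 │  7 │  6 │  1 │      ┃  ┃    
        ┃├────┼────┼────┼────┤      ┃  ┃    
        ┃│    │  5 │  8 │  4 │      ┃  ┃    
        ┃├────┼────┼────┼────┤      ┃━━┛    
        ┃│ 13 │  2 │ 11 │ 12 │      ┃       
        ┃├────┼────┼────┼────┤      ┃       
        ┃│ 10 │  9 │ 14 │ 15 │      ┃       
        ┗━━━━━━━━━━━━━━━━━━━━━━━━━━━┛       
                                            
                                            
                                            


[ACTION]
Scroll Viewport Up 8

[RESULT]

                    ┏━━━━━━━━━━━━━━━━━━┓    
                    ┃ Spreadsheet      ┃    
                    ┠──────────────────┨    
                    ┃A1:               ┃    
                    ┃       A       B  ┃    
                    ┃------------------┃    
                    ┃  1      [0]      ┃    
                    ┃  2        0      ┃    
            ┏━━━━━━━━━━━━━━━━━━━━━┓    ┃    
            ┃ CircuitBoard        ┃   2┃    
            ┠─────────────────────┨    ┃    
        ┏━━━━━━━━━━━━━━━━━━━━━━━━━━━┓  ┃    
        ┃ SlidingPuzzle             ┃  ┃    
        ┠───────────────────────────┨  ┃    
        ┃┌────┬────┬────┬────┐      ┃  ┃    
        ┃│  3 │  7 │  6 │  1 │      ┃  ┃    
        ┃├────┼────┼────┼────┤      ┃  ┃    
        ┃│    │  5 │  8 │  4 │      ┃  ┃    
        ┃├────┼────┼────┼────┤      ┃━━┛    
        ┃│ 13 │  2 │ 11 │ 12 │      ┃       
        ┃├────┼────┼────┼────┤      ┃       
        ┃│ 10 │  9 │ 14 │ 15 │      ┃       
        ┗━━━━━━━━━━━━━━━━━━━━━━━━━━━┛       
                                            


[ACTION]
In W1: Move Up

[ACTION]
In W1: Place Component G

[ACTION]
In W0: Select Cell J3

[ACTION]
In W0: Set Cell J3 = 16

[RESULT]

                    ┏━━━━━━━━━━━━━━━━━━┓    
                    ┃ Spreadsheet      ┃    
                    ┠──────────────────┨    
                    ┃J3: 16            ┃    
                    ┃       A       B  ┃    
                    ┃------------------┃    
                    ┃  1        0      ┃    
                    ┃  2        0      ┃    
            ┏━━━━━━━━━━━━━━━━━━━━━┓    ┃    
            ┃ CircuitBoard        ┃   2┃    
            ┠─────────────────────┨    ┃    
        ┏━━━━━━━━━━━━━━━━━━━━━━━━━━━┓  ┃    
        ┃ SlidingPuzzle             ┃  ┃    
        ┠───────────────────────────┨  ┃    
        ┃┌────┬────┬────┬────┐      ┃  ┃    
        ┃│  3 │  7 │  6 │  1 │      ┃  ┃    
        ┃├────┼────┼────┼────┤      ┃  ┃    
        ┃│    │  5 │  8 │  4 │      ┃  ┃    
        ┃├────┼────┼────┼────┤      ┃━━┛    
        ┃│ 13 │  2 │ 11 │ 12 │      ┃       
        ┃├────┼────┼────┼────┤      ┃       
        ┃│ 10 │  9 │ 14 │ 15 │      ┃       
        ┗━━━━━━━━━━━━━━━━━━━━━━━━━━━┛       
                                            


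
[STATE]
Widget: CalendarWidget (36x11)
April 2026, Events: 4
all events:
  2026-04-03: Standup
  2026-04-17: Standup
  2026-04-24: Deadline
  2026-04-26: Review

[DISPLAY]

             April 2026             
Mo Tu We Th Fr Sa Su                
       1  2  3*  4  5               
 6  7  8  9 10 11 12                
13 14 15 16 17* 18 19               
20 21 22 23 24* 25 26*              
27 28 29 30                         
                                    
                                    
                                    
                                    


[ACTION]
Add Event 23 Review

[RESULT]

             April 2026             
Mo Tu We Th Fr Sa Su                
       1  2  3*  4  5               
 6  7  8  9 10 11 12                
13 14 15 16 17* 18 19               
20 21 22 23* 24* 25 26*             
27 28 29 30                         
                                    
                                    
                                    
                                    


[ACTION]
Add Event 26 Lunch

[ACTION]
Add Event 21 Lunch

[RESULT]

             April 2026             
Mo Tu We Th Fr Sa Su                
       1  2  3*  4  5               
 6  7  8  9 10 11 12                
13 14 15 16 17* 18 19               
20 21* 22 23* 24* 25 26*            
27 28 29 30                         
                                    
                                    
                                    
                                    
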